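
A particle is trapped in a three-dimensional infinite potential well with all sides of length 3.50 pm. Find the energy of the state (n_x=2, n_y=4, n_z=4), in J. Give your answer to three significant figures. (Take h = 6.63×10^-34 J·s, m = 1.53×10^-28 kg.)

For a 3D rectangular well E = (h²/8m)·Σ n_i²/L_i² = (6.63×10^-34)²/(8·1.53×10^-28) · [2²/(3.50 pm)² + 4²/(3.50 pm)² + 4²/(3.50 pm)²].
Evaluating gives E = 1.06×10^-15 J.

E = 1.06×10^-15 J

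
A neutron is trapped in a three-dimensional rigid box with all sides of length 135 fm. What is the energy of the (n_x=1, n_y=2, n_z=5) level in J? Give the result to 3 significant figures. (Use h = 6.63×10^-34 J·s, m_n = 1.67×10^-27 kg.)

For a 3D rectangular well E = (h²/8m_n)·Σ n_i²/L_i² = (6.63×10^-34)²/(8·1.67×10^-27) · [1²/(135 fm)² + 2²/(135 fm)² + 5²/(135 fm)²].
Evaluating gives E = 5.42×10^-14 J.

E = 5.42×10^-14 J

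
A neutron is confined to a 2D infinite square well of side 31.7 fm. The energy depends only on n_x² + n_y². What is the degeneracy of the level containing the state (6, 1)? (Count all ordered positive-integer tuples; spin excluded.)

The level has n_x² + n_y² = 37. The ordered positive-integer solutions are (1, 6), (6, 1).
That gives 2 states.

degeneracy = 2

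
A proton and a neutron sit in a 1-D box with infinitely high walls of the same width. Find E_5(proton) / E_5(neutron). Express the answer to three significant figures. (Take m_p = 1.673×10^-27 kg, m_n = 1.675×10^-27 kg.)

E_n ∝ 1/m at fixed n and L, so the ratio is m_n/m_p = 1.675×10^-27/1.673×10^-27 = 1.00.

1.00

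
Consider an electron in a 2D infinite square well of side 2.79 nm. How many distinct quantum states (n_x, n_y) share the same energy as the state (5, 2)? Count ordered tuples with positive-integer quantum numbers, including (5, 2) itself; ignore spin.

degeneracy = 2

The level has n_x² + n_y² = 29. The ordered positive-integer solutions are (2, 5), (5, 2).
That gives 2 states.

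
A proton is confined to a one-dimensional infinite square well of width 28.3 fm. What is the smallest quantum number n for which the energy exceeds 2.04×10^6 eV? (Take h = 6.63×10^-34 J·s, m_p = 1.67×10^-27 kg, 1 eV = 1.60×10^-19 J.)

n = 3

E_1 = h²/(8m_pL²) = 4.108×10^-14 J = 2.568×10^5 eV.
Need n² > 2.04×10^6/2.568×10^5 = 7.944, i.e. n > 2.819.
The smallest integer satisfying this is n = 3.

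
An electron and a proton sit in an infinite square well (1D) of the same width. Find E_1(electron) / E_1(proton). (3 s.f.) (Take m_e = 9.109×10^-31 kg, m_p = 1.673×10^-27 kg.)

1.84×10^3

E_n ∝ 1/m at fixed n and L, so the ratio is m_p/m_e = 1.673×10^-27/9.109×10^-31 = 1.84×10^3.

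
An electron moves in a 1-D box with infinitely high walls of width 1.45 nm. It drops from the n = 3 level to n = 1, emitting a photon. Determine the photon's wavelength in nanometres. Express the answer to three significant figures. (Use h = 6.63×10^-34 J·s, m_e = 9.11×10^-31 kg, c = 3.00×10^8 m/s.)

E_1 = h²/(8m_eL²) = 2.869×10^-20 J, so ΔE = (3² − 1²)E_1 = 2.295×10^-19 J.
λ = hc/ΔE = (6.63×10^-34·3.00×10^8)/2.295×10^-19 = 8.67×10^-7 m = 867 nm.

λ = 867 nm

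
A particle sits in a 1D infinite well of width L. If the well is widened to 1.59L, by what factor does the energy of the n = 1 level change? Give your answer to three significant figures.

0.396

E_n ∝ 1/L², so the energy scales by 1/1.59² = 0.396.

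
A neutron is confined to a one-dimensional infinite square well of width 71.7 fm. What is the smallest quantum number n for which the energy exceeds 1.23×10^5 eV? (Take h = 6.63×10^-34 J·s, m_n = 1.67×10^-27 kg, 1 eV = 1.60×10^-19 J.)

E_1 = h²/(8m_nL²) = 6.400×10^-15 J = 4.000×10^4 eV.
Need n² > 1.23×10^5/4.000×10^4 = 3.075, i.e. n > 1.754.
The smallest integer satisfying this is n = 2.

n = 2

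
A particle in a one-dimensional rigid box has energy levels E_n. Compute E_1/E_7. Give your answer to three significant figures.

E_n ∝ n², so E_1/E_7 = 1²/7² = 1/49 = 0.0204.

0.0204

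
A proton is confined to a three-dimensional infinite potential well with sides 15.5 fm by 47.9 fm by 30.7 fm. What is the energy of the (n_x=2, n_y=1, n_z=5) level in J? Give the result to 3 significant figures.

For a 3D rectangular well E = (h²/8m_p)·Σ n_i²/L_i² = (6.626×10^-34)²/(8·1.673×10^-27) · [2²/(15.5 fm)² + 1²/(47.9 fm)² + 5²/(30.7 fm)²].
Evaluating gives E = 1.43×10^-12 J.

E = 1.43×10^-12 J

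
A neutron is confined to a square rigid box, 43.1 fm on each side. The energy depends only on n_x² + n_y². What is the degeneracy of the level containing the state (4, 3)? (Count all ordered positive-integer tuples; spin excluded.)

degeneracy = 2

The level has n_x² + n_y² = 25. The ordered positive-integer solutions are (3, 4), (4, 3).
That gives 2 states.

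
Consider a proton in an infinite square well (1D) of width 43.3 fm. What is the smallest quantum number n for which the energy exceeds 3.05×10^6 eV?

E_1 = h²/(8m_pL²) = 1.750×10^-14 J = 1.092×10^5 eV.
Need n² > 3.05×10^6/1.092×10^5 = 27.93, i.e. n > 5.285.
The smallest integer satisfying this is n = 6.

n = 6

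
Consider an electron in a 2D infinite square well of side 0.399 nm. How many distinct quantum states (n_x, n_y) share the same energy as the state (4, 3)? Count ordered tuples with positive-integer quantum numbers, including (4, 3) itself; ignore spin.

The level has n_x² + n_y² = 25. The ordered positive-integer solutions are (3, 4), (4, 3).
That gives 2 states.

degeneracy = 2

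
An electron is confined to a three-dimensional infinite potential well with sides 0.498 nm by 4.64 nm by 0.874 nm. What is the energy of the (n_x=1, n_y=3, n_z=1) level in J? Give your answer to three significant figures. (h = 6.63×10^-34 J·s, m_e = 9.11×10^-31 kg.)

E = 3.47×10^-19 J

For a 3D rectangular well E = (h²/8m_e)·Σ n_i²/L_i² = (6.63×10^-34)²/(8·9.11×10^-31) · [1²/(0.498 nm)² + 3²/(4.64 nm)² + 1²/(0.874 nm)²].
Evaluating gives E = 3.47×10^-19 J.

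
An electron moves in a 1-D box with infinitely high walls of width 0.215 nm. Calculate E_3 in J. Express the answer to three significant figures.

For an infinite well E_n = n²h²/(8m_eL²), so E_1 = h²/(8m_eL²) = (6.626×10^-34)²/(8·9.109×10^-31·(2.15×10^-10 m)²) = 1.303×10^-18 J.
Then E_3 = 3²·E_1 = 9·1.303×10^-18 J = 1.17×10^-17 J.

E_3 = 1.17×10^-17 J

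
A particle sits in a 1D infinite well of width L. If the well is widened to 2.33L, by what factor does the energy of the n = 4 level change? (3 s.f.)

0.184

E_n ∝ 1/L², so the energy scales by 1/2.33² = 0.184.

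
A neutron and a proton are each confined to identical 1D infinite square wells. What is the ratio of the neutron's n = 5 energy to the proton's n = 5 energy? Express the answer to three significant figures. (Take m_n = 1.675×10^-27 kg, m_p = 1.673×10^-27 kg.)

0.999

E_n ∝ 1/m at fixed n and L, so the ratio is m_p/m_n = 1.673×10^-27/1.675×10^-27 = 0.999.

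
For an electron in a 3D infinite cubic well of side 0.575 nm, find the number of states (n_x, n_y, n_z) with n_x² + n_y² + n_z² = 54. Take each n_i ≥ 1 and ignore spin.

degeneracy = 12

The level has n_x² + n_y² + n_z² = 54. The ordered positive-integer solutions are (1, 2, 7), (1, 7, 2), (2, 1, 7), (2, 5, 5), (2, 7, 1), (3, 3, 6), (3, 6, 3), (5, 2, 5), (5, 5, 2), (6, 3, 3), (7, 1, 2), (7, 2, 1).
That gives 12 states.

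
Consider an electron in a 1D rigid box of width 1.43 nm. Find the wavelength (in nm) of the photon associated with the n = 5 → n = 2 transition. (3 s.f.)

λ = 321 nm

E_1 = h²/(8m_eL²) = 2.946×10^-20 J, so ΔE = (5² − 2²)E_1 = 6.187×10^-19 J.
λ = hc/ΔE = (6.626×10^-34·2.998×10^8)/6.187×10^-19 = 3.21×10^-7 m = 321 nm.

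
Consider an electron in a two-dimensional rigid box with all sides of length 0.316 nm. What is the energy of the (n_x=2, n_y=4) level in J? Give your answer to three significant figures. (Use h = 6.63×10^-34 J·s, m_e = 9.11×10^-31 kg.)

For a 2D rectangular well E = (h²/8m_e)·Σ n_i²/L_i² = (6.63×10^-34)²/(8·9.11×10^-31) · [2²/(0.316 nm)² + 4²/(0.316 nm)²].
Evaluating gives E = 1.21×10^-17 J.

E = 1.21×10^-17 J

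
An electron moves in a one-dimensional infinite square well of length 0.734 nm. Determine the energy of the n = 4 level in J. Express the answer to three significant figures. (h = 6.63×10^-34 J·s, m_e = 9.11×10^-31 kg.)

E_4 = 1.79×10^-18 J

For an infinite well E_n = n²h²/(8m_eL²), so E_1 = h²/(8m_eL²) = (6.63×10^-34)²/(8·9.11×10^-31·(7.34×10^-10 m)²) = 1.120×10^-19 J.
Then E_4 = 4²·E_1 = 16·1.120×10^-19 J = 1.79×10^-18 J.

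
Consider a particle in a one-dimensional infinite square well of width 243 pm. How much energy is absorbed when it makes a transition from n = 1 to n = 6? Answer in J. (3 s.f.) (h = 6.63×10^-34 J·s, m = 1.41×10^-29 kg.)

E_1 = h²/(8mL²) = 6.599×10^-20 J.
|ΔE| = |1² − 6²|·E_1 = 35·6.599×10^-20 J = 2.31×10^-18 J.

|ΔE| = 2.31×10^-18 J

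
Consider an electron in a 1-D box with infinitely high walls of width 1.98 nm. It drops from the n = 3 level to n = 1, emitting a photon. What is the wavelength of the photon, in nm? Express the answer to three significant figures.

E_1 = h²/(8m_eL²) = 1.537×10^-20 J, so ΔE = (3² − 1²)E_1 = 1.230×10^-19 J.
λ = hc/ΔE = (6.626×10^-34·2.998×10^8)/1.230×10^-19 = 1.62×10^-6 m = 1.62×10^3 nm.

λ = 1.62×10^3 nm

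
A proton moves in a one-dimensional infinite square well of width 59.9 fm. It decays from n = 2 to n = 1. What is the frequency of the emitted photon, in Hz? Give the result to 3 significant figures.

E_1 = h²/(8m_pL²) = 9.142×10^-15 J and ΔE = (2² − 1²)E_1 = 2.743×10^-14 J.
f = ΔE/h = 2.743×10^-14/6.626×10^-34 = 4.14×10^19 Hz.

f = 4.14×10^19 Hz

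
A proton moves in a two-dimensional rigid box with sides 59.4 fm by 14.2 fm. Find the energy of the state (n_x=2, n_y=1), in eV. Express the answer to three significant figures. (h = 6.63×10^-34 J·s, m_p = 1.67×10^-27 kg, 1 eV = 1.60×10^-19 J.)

E = 1.25×10^6 eV

For a 2D rectangular well E = (h²/8m_p)·Σ n_i²/L_i² = (6.63×10^-34)²/(8·1.67×10^-27) · [2²/(59.4 fm)² + 1²/(14.2 fm)²].
Evaluating gives E = 2.005×10^-13 J = 1.25×10^6 eV.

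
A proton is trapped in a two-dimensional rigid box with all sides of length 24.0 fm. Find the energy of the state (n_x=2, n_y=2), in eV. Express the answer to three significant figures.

For a 2D rectangular well E = (h²/8m_p)·Σ n_i²/L_i² = (6.626×10^-34)²/(8·1.673×10^-27) · [2²/(24.0 fm)² + 2²/(24.0 fm)²].
Evaluating gives E = 4.556×10^-13 J = 2.84×10^6 eV.

E = 2.84×10^6 eV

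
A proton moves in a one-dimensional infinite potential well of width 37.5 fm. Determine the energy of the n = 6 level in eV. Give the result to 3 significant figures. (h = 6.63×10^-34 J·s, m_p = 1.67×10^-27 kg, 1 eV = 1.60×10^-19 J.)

For an infinite well E_n = n²h²/(8m_pL²), so E_1 = h²/(8m_pL²) = (6.63×10^-34)²/(8·1.67×10^-27·(3.75×10^-14 m)²) = 2.340×10^-14 J.
Then E_6 = 6²·E_1 = 36·2.340×10^-14 J = 8.424×10^-13 J.
Converting, E_6 = 8.424×10^-13 J / (1.60×10^-19 J/eV) = 5.26×10^6 eV.

E_6 = 5.26×10^6 eV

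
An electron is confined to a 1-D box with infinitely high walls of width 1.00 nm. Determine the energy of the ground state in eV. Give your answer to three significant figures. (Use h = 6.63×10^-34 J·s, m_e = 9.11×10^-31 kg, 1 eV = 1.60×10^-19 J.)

For an infinite well E_n = n²h²/(8m_eL²), so E_1 = h²/(8m_eL²) = (6.63×10^-34)²/(8·9.11×10^-31·(1.00×10^-9 m)²) = 6.031×10^-20 J.
Converting, E_1 = 6.031×10^-20 J / (1.60×10^-19 J/eV) = 0.377 eV.

E_1 = 0.377 eV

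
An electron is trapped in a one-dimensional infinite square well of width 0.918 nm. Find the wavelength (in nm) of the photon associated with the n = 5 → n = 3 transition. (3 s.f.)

λ = 174 nm

E_1 = h²/(8m_eL²) = 7.149×10^-20 J, so ΔE = (5² − 3²)E_1 = 1.144×10^-18 J.
λ = hc/ΔE = (6.626×10^-34·2.998×10^8)/1.144×10^-18 = 1.74×10^-7 m = 174 nm.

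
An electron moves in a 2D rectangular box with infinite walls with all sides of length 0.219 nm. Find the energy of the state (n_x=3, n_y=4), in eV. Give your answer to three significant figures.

For a 2D rectangular well E = (h²/8m_e)·Σ n_i²/L_i² = (6.626×10^-34)²/(8·9.109×10^-31) · [3²/(0.219 nm)² + 4²/(0.219 nm)²].
Evaluating gives E = 3.140×10^-17 J = 196 eV.

E = 196 eV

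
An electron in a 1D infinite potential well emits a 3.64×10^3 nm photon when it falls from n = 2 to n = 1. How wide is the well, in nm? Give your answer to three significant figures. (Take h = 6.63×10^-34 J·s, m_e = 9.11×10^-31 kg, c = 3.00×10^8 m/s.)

L = 1.82 nm

The photon carries ΔE = hc/λ = 6.63×10^-34·3.00×10^8/3.64×10^-6 m = 5.464×10^-20 J.
Since ΔE = (2² − 1²)E_1, E_1 = 1.821×10^-20 J, and L = h/√(8m_eE_1) = 1.82×10^-9 m = 1.82 nm.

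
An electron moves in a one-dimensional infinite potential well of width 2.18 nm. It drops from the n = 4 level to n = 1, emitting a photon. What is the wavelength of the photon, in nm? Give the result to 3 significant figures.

E_1 = h²/(8m_eL²) = 1.268×10^-20 J, so ΔE = (4² − 1²)E_1 = 1.902×10^-19 J.
λ = hc/ΔE = (6.626×10^-34·2.998×10^8)/1.902×10^-19 = 1.04×10^-6 m = 1.04×10^3 nm.

λ = 1.04×10^3 nm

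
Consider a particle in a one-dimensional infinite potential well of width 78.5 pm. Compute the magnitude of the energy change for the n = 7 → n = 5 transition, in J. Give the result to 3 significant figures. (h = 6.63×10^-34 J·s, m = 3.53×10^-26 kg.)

E_1 = h²/(8mL²) = 2.526×10^-22 J.
|ΔE| = |7² − 5²|·E_1 = 24·2.526×10^-22 J = 6.06×10^-21 J.

|ΔE| = 6.06×10^-21 J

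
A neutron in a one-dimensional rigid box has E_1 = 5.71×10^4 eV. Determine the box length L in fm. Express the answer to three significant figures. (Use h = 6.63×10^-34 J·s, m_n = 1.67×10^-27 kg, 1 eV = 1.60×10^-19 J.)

L = 60.0 fm

From E_n = n²h²/(8m_nL²), L = n·h/√(8m_nE_n).
E_1 = 5.71×10^4 eV = 9.136×10^-15 J, so L = 1·6.63×10^-34/√(8·1.67×10^-27·9.136×10^-15) = 6.00×10^-14 m = 60.0 fm.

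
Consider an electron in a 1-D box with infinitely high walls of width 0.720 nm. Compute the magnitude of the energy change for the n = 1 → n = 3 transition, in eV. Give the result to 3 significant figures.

E_1 = h²/(8m_eL²) = 1.162×10^-19 J.
|ΔE| = |1² − 3²|·E_1 = 8·1.162×10^-19 J = 9.296×10^-19 J = 5.80 eV.

|ΔE| = 5.80 eV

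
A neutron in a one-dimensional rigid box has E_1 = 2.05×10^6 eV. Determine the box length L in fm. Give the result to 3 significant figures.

From E_n = n²h²/(8m_nL²), L = n·h/√(8m_nE_n).
E_1 = 2.05×10^6 eV = 3.284×10^-13 J, so L = 1·6.626×10^-34/√(8·1.675×10^-27·3.284×10^-13) = 9.99×10^-15 m = 9.99 fm.

L = 9.99 fm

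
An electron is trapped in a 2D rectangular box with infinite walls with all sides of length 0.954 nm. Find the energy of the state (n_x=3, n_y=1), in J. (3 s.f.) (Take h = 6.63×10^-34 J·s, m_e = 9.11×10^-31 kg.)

E = 6.63×10^-19 J

For a 2D rectangular well E = (h²/8m_e)·Σ n_i²/L_i² = (6.63×10^-34)²/(8·9.11×10^-31) · [3²/(0.954 nm)² + 1²/(0.954 nm)²].
Evaluating gives E = 6.63×10^-19 J.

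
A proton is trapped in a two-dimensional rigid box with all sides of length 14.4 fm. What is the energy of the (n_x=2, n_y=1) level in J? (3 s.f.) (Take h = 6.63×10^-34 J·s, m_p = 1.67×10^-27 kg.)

For a 2D rectangular well E = (h²/8m_p)·Σ n_i²/L_i² = (6.63×10^-34)²/(8·1.67×10^-27) · [2²/(14.4 fm)² + 1²/(14.4 fm)²].
Evaluating gives E = 7.93×10^-13 J.

E = 7.93×10^-13 J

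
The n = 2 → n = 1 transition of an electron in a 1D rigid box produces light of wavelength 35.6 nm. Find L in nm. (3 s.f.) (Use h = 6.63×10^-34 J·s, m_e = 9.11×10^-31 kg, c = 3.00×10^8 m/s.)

L = 0.180 nm

The photon carries ΔE = hc/λ = 6.63×10^-34·3.00×10^8/3.56×10^-8 m = 5.587×10^-18 J.
Since ΔE = (2² − 1²)E_1, E_1 = 1.862×10^-18 J, and L = h/√(8m_eE_1) = 1.80×10^-10 m = 0.180 nm.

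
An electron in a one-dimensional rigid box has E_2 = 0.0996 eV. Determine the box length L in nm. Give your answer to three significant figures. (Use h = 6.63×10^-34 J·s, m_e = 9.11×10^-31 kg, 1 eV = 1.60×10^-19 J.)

L = 3.89 nm

From E_n = n²h²/(8m_eL²), L = n·h/√(8m_eE_n).
E_2 = 0.0996 eV = 1.594×10^-20 J, so L = 2·6.63×10^-34/√(8·9.11×10^-31·1.594×10^-20) = 3.89×10^-9 m = 3.89 nm.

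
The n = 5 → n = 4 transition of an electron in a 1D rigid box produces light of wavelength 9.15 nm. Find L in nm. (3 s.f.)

The photon carries ΔE = hc/λ = 6.626×10^-34·2.998×10^8/9.15×10^-9 m = 2.171×10^-17 J.
Since ΔE = (5² − 4²)E_1, E_1 = 2.412×10^-18 J, and L = h/√(8m_eE_1) = 1.58×10^-10 m = 0.158 nm.

L = 0.158 nm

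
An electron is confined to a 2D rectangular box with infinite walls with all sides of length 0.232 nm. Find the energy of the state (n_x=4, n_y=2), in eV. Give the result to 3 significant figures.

E = 140 eV

For a 2D rectangular well E = (h²/8m_e)·Σ n_i²/L_i² = (6.626×10^-34)²/(8·9.109×10^-31) · [4²/(0.232 nm)² + 2²/(0.232 nm)²].
Evaluating gives E = 2.239×10^-17 J = 140 eV.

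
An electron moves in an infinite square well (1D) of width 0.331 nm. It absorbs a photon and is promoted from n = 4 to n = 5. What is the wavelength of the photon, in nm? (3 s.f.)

λ = 40.1 nm

E_1 = h²/(8m_eL²) = 5.499×10^-19 J, so ΔE = (5² − 4²)E_1 = 4.949×10^-18 J.
λ = hc/ΔE = (6.626×10^-34·2.998×10^8)/4.949×10^-18 = 4.01×10^-8 m = 40.1 nm.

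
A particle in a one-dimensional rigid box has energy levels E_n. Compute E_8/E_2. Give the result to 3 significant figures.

16.0

E_n ∝ n², so E_8/E_2 = 8²/2² = 64/4 = 16.0.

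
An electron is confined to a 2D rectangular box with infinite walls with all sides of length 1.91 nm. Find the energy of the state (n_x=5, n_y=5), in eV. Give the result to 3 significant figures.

For a 2D rectangular well E = (h²/8m_e)·Σ n_i²/L_i² = (6.626×10^-34)²/(8·9.109×10^-31) · [5²/(1.91 nm)² + 5²/(1.91 nm)²].
Evaluating gives E = 8.257×10^-19 J = 5.15 eV.

E = 5.15 eV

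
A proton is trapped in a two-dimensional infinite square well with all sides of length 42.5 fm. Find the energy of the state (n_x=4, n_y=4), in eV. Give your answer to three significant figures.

For a 2D rectangular well E = (h²/8m_p)·Σ n_i²/L_i² = (6.626×10^-34)²/(8·1.673×10^-27) · [4²/(42.5 fm)² + 4²/(42.5 fm)²].
Evaluating gives E = 5.812×10^-13 J = 3.63×10^6 eV.

E = 3.63×10^6 eV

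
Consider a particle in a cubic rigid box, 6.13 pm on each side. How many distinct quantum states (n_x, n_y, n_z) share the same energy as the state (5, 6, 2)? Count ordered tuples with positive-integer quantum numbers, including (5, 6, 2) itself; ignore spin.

The level has n_x² + n_y² + n_z² = 65. The ordered positive-integer solutions are (2, 5, 6), (2, 6, 5), (5, 2, 6), (5, 6, 2), (6, 2, 5), (6, 5, 2).
That gives 6 states.

degeneracy = 6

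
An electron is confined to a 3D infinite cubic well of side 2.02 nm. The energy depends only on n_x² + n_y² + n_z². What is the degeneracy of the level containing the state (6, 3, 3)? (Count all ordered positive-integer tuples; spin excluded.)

degeneracy = 12

The level has n_x² + n_y² + n_z² = 54. The ordered positive-integer solutions are (1, 2, 7), (1, 7, 2), (2, 1, 7), (2, 5, 5), (2, 7, 1), (3, 3, 6), (3, 6, 3), (5, 2, 5), (5, 5, 2), (6, 3, 3), (7, 1, 2), (7, 2, 1).
That gives 12 states.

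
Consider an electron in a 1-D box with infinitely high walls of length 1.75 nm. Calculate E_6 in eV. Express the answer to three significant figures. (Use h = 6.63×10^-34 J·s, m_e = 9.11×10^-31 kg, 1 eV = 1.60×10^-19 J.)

For an infinite well E_n = n²h²/(8m_eL²), so E_1 = h²/(8m_eL²) = (6.63×10^-34)²/(8·9.11×10^-31·(1.75×10^-9 m)²) = 1.969×10^-20 J.
Then E_6 = 6²·E_1 = 36·1.969×10^-20 J = 7.088×10^-19 J.
Converting, E_6 = 7.088×10^-19 J / (1.60×10^-19 J/eV) = 4.43 eV.

E_6 = 4.43 eV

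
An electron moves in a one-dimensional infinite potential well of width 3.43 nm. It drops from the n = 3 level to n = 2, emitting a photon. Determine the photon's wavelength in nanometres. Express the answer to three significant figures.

E_1 = h²/(8m_eL²) = 5.121×10^-21 J, so ΔE = (3² − 2²)E_1 = 2.560×10^-20 J.
λ = hc/ΔE = (6.626×10^-34·2.998×10^8)/2.560×10^-20 = 7.76×10^-6 m = 7.76×10^3 nm.

λ = 7.76×10^3 nm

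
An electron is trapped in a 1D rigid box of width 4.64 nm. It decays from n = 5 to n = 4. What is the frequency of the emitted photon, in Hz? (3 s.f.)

f = 3.80×10^13 Hz

E_1 = h²/(8m_eL²) = 2.798×10^-21 J and ΔE = (5² − 4²)E_1 = 2.518×10^-20 J.
f = ΔE/h = 2.518×10^-20/6.626×10^-34 = 3.80×10^13 Hz.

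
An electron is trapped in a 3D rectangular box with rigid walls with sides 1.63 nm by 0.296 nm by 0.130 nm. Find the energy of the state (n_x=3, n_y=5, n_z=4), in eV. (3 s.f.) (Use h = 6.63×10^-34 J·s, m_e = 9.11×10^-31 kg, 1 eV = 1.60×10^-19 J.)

For a 3D rectangular well E = (h²/8m_e)·Σ n_i²/L_i² = (6.63×10^-34)²/(8·9.11×10^-31) · [3²/(1.63 nm)² + 5²/(0.296 nm)² + 4²/(0.130 nm)²].
Evaluating gives E = 7.452×10^-17 J = 466 eV.

E = 466 eV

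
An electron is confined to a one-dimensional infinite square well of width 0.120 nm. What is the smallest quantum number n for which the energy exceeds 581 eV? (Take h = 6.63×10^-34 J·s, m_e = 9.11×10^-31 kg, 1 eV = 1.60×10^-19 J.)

n = 5

E_1 = h²/(8m_eL²) = 4.188×10^-18 J = 26.18 eV.
Need n² > 581/26.18 = 22.19, i.e. n > 4.711.
The smallest integer satisfying this is n = 5.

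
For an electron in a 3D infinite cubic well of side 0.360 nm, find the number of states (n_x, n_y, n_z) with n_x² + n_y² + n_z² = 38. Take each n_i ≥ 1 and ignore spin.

The level has n_x² + n_y² + n_z² = 38. The ordered positive-integer solutions are (1, 1, 6), (1, 6, 1), (2, 3, 5), (2, 5, 3), (3, 2, 5), (3, 5, 2), (5, 2, 3), (5, 3, 2), (6, 1, 1).
That gives 9 states.

degeneracy = 9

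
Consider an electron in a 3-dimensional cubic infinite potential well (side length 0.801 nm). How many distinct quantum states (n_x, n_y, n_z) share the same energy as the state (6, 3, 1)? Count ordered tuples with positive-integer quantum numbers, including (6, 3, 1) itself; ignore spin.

The level has n_x² + n_y² + n_z² = 46. The ordered positive-integer solutions are (1, 3, 6), (1, 6, 3), (3, 1, 6), (3, 6, 1), (6, 1, 3), (6, 3, 1).
That gives 6 states.

degeneracy = 6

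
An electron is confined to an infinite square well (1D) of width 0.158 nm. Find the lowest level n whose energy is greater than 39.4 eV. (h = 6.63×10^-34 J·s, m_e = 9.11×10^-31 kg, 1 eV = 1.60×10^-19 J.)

n = 2

E_1 = h²/(8m_eL²) = 2.416×10^-18 J = 15.10 eV.
Need n² > 39.4/15.10 = 2.609, i.e. n > 1.615.
The smallest integer satisfying this is n = 2.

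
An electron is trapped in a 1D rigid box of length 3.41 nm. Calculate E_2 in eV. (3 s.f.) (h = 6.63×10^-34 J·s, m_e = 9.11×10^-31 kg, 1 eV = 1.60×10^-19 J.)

E_2 = 0.130 eV

For an infinite well E_n = n²h²/(8m_eL²), so E_1 = h²/(8m_eL²) = (6.63×10^-34)²/(8·9.11×10^-31·(3.41×10^-9 m)²) = 5.187×10^-21 J.
Then E_2 = 2²·E_1 = 4·5.187×10^-21 J = 2.075×10^-20 J.
Converting, E_2 = 2.075×10^-20 J / (1.60×10^-19 J/eV) = 0.130 eV.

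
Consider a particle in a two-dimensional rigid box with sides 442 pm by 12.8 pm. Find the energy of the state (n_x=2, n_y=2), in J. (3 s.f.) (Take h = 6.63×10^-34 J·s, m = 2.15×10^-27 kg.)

E = 6.24×10^-19 J

For a 2D rectangular well E = (h²/8m)·Σ n_i²/L_i² = (6.63×10^-34)²/(8·2.15×10^-27) · [2²/(442 pm)² + 2²/(12.8 pm)²].
Evaluating gives E = 6.24×10^-19 J.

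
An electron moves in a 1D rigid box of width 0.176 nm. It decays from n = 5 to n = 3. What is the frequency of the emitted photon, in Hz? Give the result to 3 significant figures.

f = 4.70×10^16 Hz

E_1 = h²/(8m_eL²) = 1.945×10^-18 J and ΔE = (5² − 3²)E_1 = 3.112×10^-17 J.
f = ΔE/h = 3.112×10^-17/6.626×10^-34 = 4.70×10^16 Hz.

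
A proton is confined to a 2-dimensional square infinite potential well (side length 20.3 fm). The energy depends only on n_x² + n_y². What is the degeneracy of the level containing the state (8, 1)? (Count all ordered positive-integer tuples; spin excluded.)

degeneracy = 4

The level has n_x² + n_y² = 65. The ordered positive-integer solutions are (1, 8), (4, 7), (7, 4), (8, 1).
That gives 4 states.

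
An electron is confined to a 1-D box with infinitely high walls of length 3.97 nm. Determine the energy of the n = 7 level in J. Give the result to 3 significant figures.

E_7 = 1.87×10^-19 J

For an infinite well E_n = n²h²/(8m_eL²), so E_1 = h²/(8m_eL²) = (6.626×10^-34)²/(8·9.109×10^-31·(3.97×10^-9 m)²) = 3.823×10^-21 J.
Then E_7 = 7²·E_1 = 49·3.823×10^-21 J = 1.87×10^-19 J.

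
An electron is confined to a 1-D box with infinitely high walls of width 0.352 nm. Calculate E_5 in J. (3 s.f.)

E_5 = 1.22×10^-17 J

For an infinite well E_n = n²h²/(8m_eL²), so E_1 = h²/(8m_eL²) = (6.626×10^-34)²/(8·9.109×10^-31·(3.52×10^-10 m)²) = 4.862×10^-19 J.
Then E_5 = 5²·E_1 = 25·4.862×10^-19 J = 1.22×10^-17 J.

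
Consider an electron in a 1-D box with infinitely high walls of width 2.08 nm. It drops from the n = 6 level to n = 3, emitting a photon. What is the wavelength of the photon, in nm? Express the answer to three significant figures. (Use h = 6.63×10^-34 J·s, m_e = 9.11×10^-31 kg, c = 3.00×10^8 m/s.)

λ = 528 nm

E_1 = h²/(8m_eL²) = 1.394×10^-20 J, so ΔE = (6² − 3²)E_1 = 3.764×10^-19 J.
λ = hc/ΔE = (6.63×10^-34·3.00×10^8)/3.764×10^-19 = 5.28×10^-7 m = 528 nm.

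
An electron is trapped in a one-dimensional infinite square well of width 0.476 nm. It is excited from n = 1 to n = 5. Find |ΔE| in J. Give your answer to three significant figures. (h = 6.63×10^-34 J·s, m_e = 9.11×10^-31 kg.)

E_1 = h²/(8m_eL²) = 2.662×10^-19 J.
|ΔE| = |1² − 5²|·E_1 = 24·2.662×10^-19 J = 6.39×10^-18 J.

|ΔE| = 6.39×10^-18 J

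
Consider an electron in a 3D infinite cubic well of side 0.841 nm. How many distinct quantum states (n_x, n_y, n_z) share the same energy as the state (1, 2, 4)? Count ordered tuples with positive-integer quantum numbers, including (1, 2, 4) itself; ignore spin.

The level has n_x² + n_y² + n_z² = 21. The ordered positive-integer solutions are (1, 2, 4), (1, 4, 2), (2, 1, 4), (2, 4, 1), (4, 1, 2), (4, 2, 1).
That gives 6 states.

degeneracy = 6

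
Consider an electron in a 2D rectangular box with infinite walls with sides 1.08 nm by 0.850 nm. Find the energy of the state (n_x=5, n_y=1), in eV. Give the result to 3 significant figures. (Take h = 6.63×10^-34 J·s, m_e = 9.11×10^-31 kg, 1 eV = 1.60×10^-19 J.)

E = 8.60 eV

For a 2D rectangular well E = (h²/8m_e)·Σ n_i²/L_i² = (6.63×10^-34)²/(8·9.11×10^-31) · [5²/(1.08 nm)² + 1²/(0.850 nm)²].
Evaluating gives E = 1.376×10^-18 J = 8.60 eV.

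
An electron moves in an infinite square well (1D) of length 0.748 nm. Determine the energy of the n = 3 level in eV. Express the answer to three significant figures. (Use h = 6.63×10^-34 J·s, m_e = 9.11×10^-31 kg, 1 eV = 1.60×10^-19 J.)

For an infinite well E_n = n²h²/(8m_eL²), so E_1 = h²/(8m_eL²) = (6.63×10^-34)²/(8·9.11×10^-31·(7.48×10^-10 m)²) = 1.078×10^-19 J.
Then E_3 = 3²·E_1 = 9·1.078×10^-19 J = 9.702×10^-19 J.
Converting, E_3 = 9.702×10^-19 J / (1.60×10^-19 J/eV) = 6.06 eV.

E_3 = 6.06 eV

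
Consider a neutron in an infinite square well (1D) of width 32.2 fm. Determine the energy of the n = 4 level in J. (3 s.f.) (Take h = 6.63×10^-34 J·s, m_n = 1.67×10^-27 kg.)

For an infinite well E_n = n²h²/(8m_nL²), so E_1 = h²/(8m_nL²) = (6.63×10^-34)²/(8·1.67×10^-27·(3.22×10^-14 m)²) = 3.173×10^-14 J.
Then E_4 = 4²·E_1 = 16·3.173×10^-14 J = 5.08×10^-13 J.

E_4 = 5.08×10^-13 J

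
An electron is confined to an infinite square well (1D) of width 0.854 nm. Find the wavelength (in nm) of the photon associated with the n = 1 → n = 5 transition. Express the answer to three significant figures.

λ = 100 nm

E_1 = h²/(8m_eL²) = 8.261×10^-20 J, so ΔE = (5² − 1²)E_1 = 1.983×10^-18 J.
λ = hc/ΔE = (6.626×10^-34·2.998×10^8)/1.983×10^-18 = 1.00×10^-7 m = 100 nm.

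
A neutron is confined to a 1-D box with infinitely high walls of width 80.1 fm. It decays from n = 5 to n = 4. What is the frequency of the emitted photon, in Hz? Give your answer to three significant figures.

E_1 = h²/(8m_nL²) = 5.107×10^-15 J and ΔE = (5² − 4²)E_1 = 4.596×10^-14 J.
f = ΔE/h = 4.596×10^-14/6.626×10^-34 = 6.94×10^19 Hz.

f = 6.94×10^19 Hz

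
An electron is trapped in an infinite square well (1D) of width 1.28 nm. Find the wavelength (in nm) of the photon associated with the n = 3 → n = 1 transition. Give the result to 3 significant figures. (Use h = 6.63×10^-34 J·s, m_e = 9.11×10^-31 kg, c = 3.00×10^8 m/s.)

E_1 = h²/(8m_eL²) = 3.681×10^-20 J, so ΔE = (3² − 1²)E_1 = 2.945×10^-19 J.
λ = hc/ΔE = (6.63×10^-34·3.00×10^8)/2.945×10^-19 = 6.75×10^-7 m = 675 nm.

λ = 675 nm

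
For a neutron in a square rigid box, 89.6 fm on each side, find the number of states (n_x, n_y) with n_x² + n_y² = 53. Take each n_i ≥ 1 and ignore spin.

The level has n_x² + n_y² = 53. The ordered positive-integer solutions are (2, 7), (7, 2).
That gives 2 states.

degeneracy = 2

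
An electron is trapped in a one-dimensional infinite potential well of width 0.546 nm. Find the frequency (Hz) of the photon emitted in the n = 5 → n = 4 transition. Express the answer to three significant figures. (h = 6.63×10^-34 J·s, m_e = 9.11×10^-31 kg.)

f = 2.75×10^15 Hz

E_1 = h²/(8m_eL²) = 2.023×10^-19 J and ΔE = (5² − 4²)E_1 = 1.821×10^-18 J.
f = ΔE/h = 1.821×10^-18/6.63×10^-34 = 2.75×10^15 Hz.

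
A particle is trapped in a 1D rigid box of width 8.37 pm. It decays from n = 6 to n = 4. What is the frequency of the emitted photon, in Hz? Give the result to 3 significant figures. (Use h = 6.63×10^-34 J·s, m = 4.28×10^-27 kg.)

f = 5.53×10^15 Hz

E_1 = h²/(8mL²) = 1.832×10^-19 J and ΔE = (6² − 4²)E_1 = 3.664×10^-18 J.
f = ΔE/h = 3.664×10^-18/6.63×10^-34 = 5.53×10^15 Hz.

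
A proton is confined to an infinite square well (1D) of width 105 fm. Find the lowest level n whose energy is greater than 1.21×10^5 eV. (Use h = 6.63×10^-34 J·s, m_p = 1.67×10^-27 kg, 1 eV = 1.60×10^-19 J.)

E_1 = h²/(8m_pL²) = 2.984×10^-15 J = 1.865×10^4 eV.
Need n² > 1.21×10^5/1.865×10^4 = 6.488, i.e. n > 2.547.
The smallest integer satisfying this is n = 3.

n = 3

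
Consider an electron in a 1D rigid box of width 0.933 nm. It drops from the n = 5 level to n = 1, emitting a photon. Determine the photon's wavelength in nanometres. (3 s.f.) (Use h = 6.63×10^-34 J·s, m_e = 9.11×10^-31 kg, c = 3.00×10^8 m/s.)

λ = 120 nm

E_1 = h²/(8m_eL²) = 6.929×10^-20 J, so ΔE = (5² − 1²)E_1 = 1.663×10^-18 J.
λ = hc/ΔE = (6.63×10^-34·3.00×10^8)/1.663×10^-18 = 1.20×10^-7 m = 120 nm.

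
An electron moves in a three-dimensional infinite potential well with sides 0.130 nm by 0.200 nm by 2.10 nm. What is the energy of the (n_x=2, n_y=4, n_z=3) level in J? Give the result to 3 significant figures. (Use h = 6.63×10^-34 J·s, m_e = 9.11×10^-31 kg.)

E = 3.85×10^-17 J

For a 3D rectangular well E = (h²/8m_e)·Σ n_i²/L_i² = (6.63×10^-34)²/(8·9.11×10^-31) · [2²/(0.130 nm)² + 4²/(0.200 nm)² + 3²/(2.10 nm)²].
Evaluating gives E = 3.85×10^-17 J.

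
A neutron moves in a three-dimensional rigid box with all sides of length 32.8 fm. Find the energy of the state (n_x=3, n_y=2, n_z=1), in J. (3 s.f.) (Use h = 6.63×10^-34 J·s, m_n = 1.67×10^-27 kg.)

For a 3D rectangular well E = (h²/8m_n)·Σ n_i²/L_i² = (6.63×10^-34)²/(8·1.67×10^-27) · [3²/(32.8 fm)² + 2²/(32.8 fm)² + 1²/(32.8 fm)²].
Evaluating gives E = 4.28×10^-13 J.

E = 4.28×10^-13 J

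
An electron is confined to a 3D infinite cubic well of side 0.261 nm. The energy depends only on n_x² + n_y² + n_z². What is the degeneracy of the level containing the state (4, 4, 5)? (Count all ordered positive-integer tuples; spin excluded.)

The level has n_x² + n_y² + n_z² = 57. The ordered positive-integer solutions are (2, 2, 7), (2, 7, 2), (4, 4, 5), (4, 5, 4), (5, 4, 4), (7, 2, 2).
That gives 6 states.

degeneracy = 6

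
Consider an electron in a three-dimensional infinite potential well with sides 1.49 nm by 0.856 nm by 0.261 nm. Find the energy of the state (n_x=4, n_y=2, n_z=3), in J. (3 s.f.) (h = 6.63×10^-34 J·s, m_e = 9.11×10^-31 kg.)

E = 8.73×10^-18 J

For a 3D rectangular well E = (h²/8m_e)·Σ n_i²/L_i² = (6.63×10^-34)²/(8·9.11×10^-31) · [4²/(1.49 nm)² + 2²/(0.856 nm)² + 3²/(0.261 nm)²].
Evaluating gives E = 8.73×10^-18 J.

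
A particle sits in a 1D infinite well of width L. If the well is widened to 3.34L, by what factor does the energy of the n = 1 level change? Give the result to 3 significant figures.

E_n ∝ 1/L², so the energy scales by 1/3.34² = 0.0896.

0.0896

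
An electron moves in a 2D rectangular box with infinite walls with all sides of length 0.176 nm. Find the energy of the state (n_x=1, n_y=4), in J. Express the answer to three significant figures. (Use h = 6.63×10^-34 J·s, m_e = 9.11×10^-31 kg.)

E = 3.31×10^-17 J

For a 2D rectangular well E = (h²/8m_e)·Σ n_i²/L_i² = (6.63×10^-34)²/(8·9.11×10^-31) · [1²/(0.176 nm)² + 4²/(0.176 nm)²].
Evaluating gives E = 3.31×10^-17 J.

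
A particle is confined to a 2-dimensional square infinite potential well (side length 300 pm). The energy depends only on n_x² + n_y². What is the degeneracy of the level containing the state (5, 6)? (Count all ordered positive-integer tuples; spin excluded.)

degeneracy = 2

The level has n_x² + n_y² = 61. The ordered positive-integer solutions are (5, 6), (6, 5).
That gives 2 states.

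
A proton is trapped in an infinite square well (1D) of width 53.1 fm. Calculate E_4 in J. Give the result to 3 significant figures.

For an infinite well E_n = n²h²/(8m_pL²), so E_1 = h²/(8m_pL²) = (6.626×10^-34)²/(8·1.673×10^-27·(5.31×10^-14 m)²) = 1.163×10^-14 J.
Then E_4 = 4²·E_1 = 16·1.163×10^-14 J = 1.86×10^-13 J.

E_4 = 1.86×10^-13 J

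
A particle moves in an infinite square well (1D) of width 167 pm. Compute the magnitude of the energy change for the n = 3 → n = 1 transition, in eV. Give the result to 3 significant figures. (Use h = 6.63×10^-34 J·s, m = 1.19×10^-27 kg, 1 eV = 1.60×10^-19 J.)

|ΔE| = 0.0828 eV

E_1 = h²/(8mL²) = 1.656×10^-21 J.
|ΔE| = |3² − 1²|·E_1 = 8·1.656×10^-21 J = 1.325×10^-20 J = 0.0828 eV.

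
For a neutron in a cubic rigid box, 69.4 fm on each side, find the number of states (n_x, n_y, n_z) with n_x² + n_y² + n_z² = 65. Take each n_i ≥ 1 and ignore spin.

The level has n_x² + n_y² + n_z² = 65. The ordered positive-integer solutions are (2, 5, 6), (2, 6, 5), (5, 2, 6), (5, 6, 2), (6, 2, 5), (6, 5, 2).
That gives 6 states.

degeneracy = 6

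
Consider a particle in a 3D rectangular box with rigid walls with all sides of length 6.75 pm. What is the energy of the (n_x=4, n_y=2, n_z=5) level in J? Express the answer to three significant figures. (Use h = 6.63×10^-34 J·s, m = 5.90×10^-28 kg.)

E = 9.20×10^-17 J

For a 3D rectangular well E = (h²/8m)·Σ n_i²/L_i² = (6.63×10^-34)²/(8·5.90×10^-28) · [4²/(6.75 pm)² + 2²/(6.75 pm)² + 5²/(6.75 pm)²].
Evaluating gives E = 9.20×10^-17 J.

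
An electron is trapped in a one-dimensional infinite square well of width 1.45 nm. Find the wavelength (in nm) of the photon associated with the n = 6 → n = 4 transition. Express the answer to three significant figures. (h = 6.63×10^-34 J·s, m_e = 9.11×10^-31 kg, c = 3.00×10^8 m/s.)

λ = 347 nm

E_1 = h²/(8m_eL²) = 2.869×10^-20 J, so ΔE = (6² − 4²)E_1 = 5.738×10^-19 J.
λ = hc/ΔE = (6.63×10^-34·3.00×10^8)/5.738×10^-19 = 3.47×10^-7 m = 347 nm.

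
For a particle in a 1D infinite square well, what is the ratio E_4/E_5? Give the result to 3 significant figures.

E_n ∝ n², so E_4/E_5 = 4²/5² = 16/25 = 0.640.

0.640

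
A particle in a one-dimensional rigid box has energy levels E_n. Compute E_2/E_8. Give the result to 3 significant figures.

E_n ∝ n², so E_2/E_8 = 2²/8² = 4/64 = 0.0625.

0.0625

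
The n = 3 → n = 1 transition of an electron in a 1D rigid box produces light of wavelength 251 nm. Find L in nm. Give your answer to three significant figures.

L = 0.780 nm

The photon carries ΔE = hc/λ = 6.626×10^-34·2.998×10^8/2.51×10^-7 m = 7.914×10^-19 J.
Since ΔE = (3² − 1²)E_1, E_1 = 9.892×10^-20 J, and L = h/√(8m_eE_1) = 7.80×10^-10 m = 0.780 nm.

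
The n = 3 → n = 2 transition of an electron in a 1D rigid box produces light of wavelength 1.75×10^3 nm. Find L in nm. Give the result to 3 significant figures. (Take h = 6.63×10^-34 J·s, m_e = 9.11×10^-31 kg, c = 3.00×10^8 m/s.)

The photon carries ΔE = hc/λ = 6.63×10^-34·3.00×10^8/1.75×10^-6 m = 1.137×10^-19 J.
Since ΔE = (3² − 2²)E_1, E_1 = 2.274×10^-20 J, and L = h/√(8m_eE_1) = 1.63×10^-9 m = 1.63 nm.

L = 1.63 nm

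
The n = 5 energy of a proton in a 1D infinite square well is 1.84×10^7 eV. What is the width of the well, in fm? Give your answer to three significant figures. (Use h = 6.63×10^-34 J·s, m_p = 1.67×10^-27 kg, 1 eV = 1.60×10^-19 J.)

L = 16.7 fm

From E_n = n²h²/(8m_pL²), L = n·h/√(8m_pE_n).
E_5 = 1.84×10^7 eV = 2.944×10^-12 J, so L = 5·6.63×10^-34/√(8·1.67×10^-27·2.944×10^-12) = 1.67×10^-14 m = 16.7 fm.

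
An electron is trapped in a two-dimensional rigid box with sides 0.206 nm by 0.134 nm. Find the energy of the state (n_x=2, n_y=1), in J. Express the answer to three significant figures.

For a 2D rectangular well E = (h²/8m_e)·Σ n_i²/L_i² = (6.626×10^-34)²/(8·9.109×10^-31) · [2²/(0.206 nm)² + 1²/(0.134 nm)²].
Evaluating gives E = 9.03×10^-18 J.

E = 9.03×10^-18 J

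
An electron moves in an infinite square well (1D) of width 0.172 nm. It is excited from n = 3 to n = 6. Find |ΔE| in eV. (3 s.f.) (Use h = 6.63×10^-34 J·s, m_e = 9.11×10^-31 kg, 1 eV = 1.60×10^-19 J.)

|ΔE| = 344 eV

E_1 = h²/(8m_eL²) = 2.039×10^-18 J.
|ΔE| = |3² − 6²|·E_1 = 27·2.039×10^-18 J = 5.505×10^-17 J = 344 eV.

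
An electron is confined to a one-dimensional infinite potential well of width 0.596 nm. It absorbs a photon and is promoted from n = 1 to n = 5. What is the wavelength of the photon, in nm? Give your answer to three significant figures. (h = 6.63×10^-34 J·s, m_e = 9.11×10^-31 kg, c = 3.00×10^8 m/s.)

λ = 48.8 nm

E_1 = h²/(8m_eL²) = 1.698×10^-19 J, so ΔE = (5² − 1²)E_1 = 4.075×10^-18 J.
λ = hc/ΔE = (6.63×10^-34·3.00×10^8)/4.075×10^-18 = 4.88×10^-8 m = 48.8 nm.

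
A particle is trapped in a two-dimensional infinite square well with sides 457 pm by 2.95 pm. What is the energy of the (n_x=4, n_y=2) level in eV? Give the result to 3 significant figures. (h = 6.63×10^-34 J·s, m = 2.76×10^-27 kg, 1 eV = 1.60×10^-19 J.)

For a 2D rectangular well E = (h²/8m)·Σ n_i²/L_i² = (6.63×10^-34)²/(8·2.76×10^-27) · [4²/(457 pm)² + 2²/(2.95 pm)²].
Evaluating gives E = 9.152×10^-18 J = 57.2 eV.

E = 57.2 eV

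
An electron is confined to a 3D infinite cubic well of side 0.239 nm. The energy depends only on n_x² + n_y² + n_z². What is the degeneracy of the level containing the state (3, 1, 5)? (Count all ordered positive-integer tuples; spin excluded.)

degeneracy = 6

The level has n_x² + n_y² + n_z² = 35. The ordered positive-integer solutions are (1, 3, 5), (1, 5, 3), (3, 1, 5), (3, 5, 1), (5, 1, 3), (5, 3, 1).
That gives 6 states.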